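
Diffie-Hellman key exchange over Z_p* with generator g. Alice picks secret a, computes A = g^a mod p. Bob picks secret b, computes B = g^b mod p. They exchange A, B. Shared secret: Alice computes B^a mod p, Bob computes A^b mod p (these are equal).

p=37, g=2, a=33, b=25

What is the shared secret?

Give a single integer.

Answer: 14

Derivation:
A = 2^33 mod 37  (bits of 33 = 100001)
  bit 0 = 1: r = r^2 * 2 mod 37 = 1^2 * 2 = 1*2 = 2
  bit 1 = 0: r = r^2 mod 37 = 2^2 = 4
  bit 2 = 0: r = r^2 mod 37 = 4^2 = 16
  bit 3 = 0: r = r^2 mod 37 = 16^2 = 34
  bit 4 = 0: r = r^2 mod 37 = 34^2 = 9
  bit 5 = 1: r = r^2 * 2 mod 37 = 9^2 * 2 = 7*2 = 14
  -> A = 14
B = 2^25 mod 37  (bits of 25 = 11001)
  bit 0 = 1: r = r^2 * 2 mod 37 = 1^2 * 2 = 1*2 = 2
  bit 1 = 1: r = r^2 * 2 mod 37 = 2^2 * 2 = 4*2 = 8
  bit 2 = 0: r = r^2 mod 37 = 8^2 = 27
  bit 3 = 0: r = r^2 mod 37 = 27^2 = 26
  bit 4 = 1: r = r^2 * 2 mod 37 = 26^2 * 2 = 10*2 = 20
  -> B = 20
s = B^a = 20^33 mod 37  (bits of 33 = 100001)
  bit 0 = 1: r = r^2 * 20 mod 37 = 1^2 * 20 = 1*20 = 20
  bit 1 = 0: r = r^2 mod 37 = 20^2 = 30
  bit 2 = 0: r = r^2 mod 37 = 30^2 = 12
  bit 3 = 0: r = r^2 mod 37 = 12^2 = 33
  bit 4 = 0: r = r^2 mod 37 = 33^2 = 16
  bit 5 = 1: r = r^2 * 20 mod 37 = 16^2 * 20 = 34*20 = 14
  -> s = B^a = 14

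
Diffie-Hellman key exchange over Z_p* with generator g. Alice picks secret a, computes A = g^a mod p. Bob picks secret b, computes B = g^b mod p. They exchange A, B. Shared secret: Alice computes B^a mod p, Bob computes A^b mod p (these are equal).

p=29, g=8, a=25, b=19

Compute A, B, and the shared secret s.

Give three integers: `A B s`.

Answer: 26 2 11

Derivation:
A = 8^25 mod 29  (bits of 25 = 11001)
  bit 0 = 1: r = r^2 * 8 mod 29 = 1^2 * 8 = 1*8 = 8
  bit 1 = 1: r = r^2 * 8 mod 29 = 8^2 * 8 = 6*8 = 19
  bit 2 = 0: r = r^2 mod 29 = 19^2 = 13
  bit 3 = 0: r = r^2 mod 29 = 13^2 = 24
  bit 4 = 1: r = r^2 * 8 mod 29 = 24^2 * 8 = 25*8 = 26
  -> A = 26
B = 8^19 mod 29  (bits of 19 = 10011)
  bit 0 = 1: r = r^2 * 8 mod 29 = 1^2 * 8 = 1*8 = 8
  bit 1 = 0: r = r^2 mod 29 = 8^2 = 6
  bit 2 = 0: r = r^2 mod 29 = 6^2 = 7
  bit 3 = 1: r = r^2 * 8 mod 29 = 7^2 * 8 = 20*8 = 15
  bit 4 = 1: r = r^2 * 8 mod 29 = 15^2 * 8 = 22*8 = 2
  -> B = 2
s = B^a = 2^25 mod 29  (bits of 25 = 11001)
  bit 0 = 1: r = r^2 * 2 mod 29 = 1^2 * 2 = 1*2 = 2
  bit 1 = 1: r = r^2 * 2 mod 29 = 2^2 * 2 = 4*2 = 8
  bit 2 = 0: r = r^2 mod 29 = 8^2 = 6
  bit 3 = 0: r = r^2 mod 29 = 6^2 = 7
  bit 4 = 1: r = r^2 * 2 mod 29 = 7^2 * 2 = 20*2 = 11
  -> s = B^a = 11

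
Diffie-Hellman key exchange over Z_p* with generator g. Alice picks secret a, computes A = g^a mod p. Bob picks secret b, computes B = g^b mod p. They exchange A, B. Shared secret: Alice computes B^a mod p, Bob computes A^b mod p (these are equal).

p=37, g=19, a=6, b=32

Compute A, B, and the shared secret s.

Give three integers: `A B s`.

Answer: 11 16 10

Derivation:
A = 19^6 mod 37  (bits of 6 = 110)
  bit 0 = 1: r = r^2 * 19 mod 37 = 1^2 * 19 = 1*19 = 19
  bit 1 = 1: r = r^2 * 19 mod 37 = 19^2 * 19 = 28*19 = 14
  bit 2 = 0: r = r^2 mod 37 = 14^2 = 11
  -> A = 11
B = 19^32 mod 37  (bits of 32 = 100000)
  bit 0 = 1: r = r^2 * 19 mod 37 = 1^2 * 19 = 1*19 = 19
  bit 1 = 0: r = r^2 mod 37 = 19^2 = 28
  bit 2 = 0: r = r^2 mod 37 = 28^2 = 7
  bit 3 = 0: r = r^2 mod 37 = 7^2 = 12
  bit 4 = 0: r = r^2 mod 37 = 12^2 = 33
  bit 5 = 0: r = r^2 mod 37 = 33^2 = 16
  -> B = 16
s = B^a = 16^6 mod 37  (bits of 6 = 110)
  bit 0 = 1: r = r^2 * 16 mod 37 = 1^2 * 16 = 1*16 = 16
  bit 1 = 1: r = r^2 * 16 mod 37 = 16^2 * 16 = 34*16 = 26
  bit 2 = 0: r = r^2 mod 37 = 26^2 = 10
  -> s = B^a = 10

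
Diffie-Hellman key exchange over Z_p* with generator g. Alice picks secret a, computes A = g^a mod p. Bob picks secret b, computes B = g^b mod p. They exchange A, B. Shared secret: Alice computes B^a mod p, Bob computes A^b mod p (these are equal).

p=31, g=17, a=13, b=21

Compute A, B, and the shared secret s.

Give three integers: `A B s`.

Answer: 3 23 15

Derivation:
A = 17^13 mod 31  (bits of 13 = 1101)
  bit 0 = 1: r = r^2 * 17 mod 31 = 1^2 * 17 = 1*17 = 17
  bit 1 = 1: r = r^2 * 17 mod 31 = 17^2 * 17 = 10*17 = 15
  bit 2 = 0: r = r^2 mod 31 = 15^2 = 8
  bit 3 = 1: r = r^2 * 17 mod 31 = 8^2 * 17 = 2*17 = 3
  -> A = 3
B = 17^21 mod 31  (bits of 21 = 10101)
  bit 0 = 1: r = r^2 * 17 mod 31 = 1^2 * 17 = 1*17 = 17
  bit 1 = 0: r = r^2 mod 31 = 17^2 = 10
  bit 2 = 1: r = r^2 * 17 mod 31 = 10^2 * 17 = 7*17 = 26
  bit 3 = 0: r = r^2 mod 31 = 26^2 = 25
  bit 4 = 1: r = r^2 * 17 mod 31 = 25^2 * 17 = 5*17 = 23
  -> B = 23
s = B^a = 23^13 mod 31  (bits of 13 = 1101)
  bit 0 = 1: r = r^2 * 23 mod 31 = 1^2 * 23 = 1*23 = 23
  bit 1 = 1: r = r^2 * 23 mod 31 = 23^2 * 23 = 2*23 = 15
  bit 2 = 0: r = r^2 mod 31 = 15^2 = 8
  bit 3 = 1: r = r^2 * 23 mod 31 = 8^2 * 23 = 2*23 = 15
  -> s = B^a = 15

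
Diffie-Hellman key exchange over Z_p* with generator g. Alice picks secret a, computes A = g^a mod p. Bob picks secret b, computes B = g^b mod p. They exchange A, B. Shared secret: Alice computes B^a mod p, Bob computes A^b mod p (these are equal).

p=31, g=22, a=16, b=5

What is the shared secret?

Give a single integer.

Answer: 25

Derivation:
A = 22^16 mod 31  (bits of 16 = 10000)
  bit 0 = 1: r = r^2 * 22 mod 31 = 1^2 * 22 = 1*22 = 22
  bit 1 = 0: r = r^2 mod 31 = 22^2 = 19
  bit 2 = 0: r = r^2 mod 31 = 19^2 = 20
  bit 3 = 0: r = r^2 mod 31 = 20^2 = 28
  bit 4 = 0: r = r^2 mod 31 = 28^2 = 9
  -> A = 9
B = 22^5 mod 31  (bits of 5 = 101)
  bit 0 = 1: r = r^2 * 22 mod 31 = 1^2 * 22 = 1*22 = 22
  bit 1 = 0: r = r^2 mod 31 = 22^2 = 19
  bit 2 = 1: r = r^2 * 22 mod 31 = 19^2 * 22 = 20*22 = 6
  -> B = 6
s = B^a = 6^16 mod 31  (bits of 16 = 10000)
  bit 0 = 1: r = r^2 * 6 mod 31 = 1^2 * 6 = 1*6 = 6
  bit 1 = 0: r = r^2 mod 31 = 6^2 = 5
  bit 2 = 0: r = r^2 mod 31 = 5^2 = 25
  bit 3 = 0: r = r^2 mod 31 = 25^2 = 5
  bit 4 = 0: r = r^2 mod 31 = 5^2 = 25
  -> s = B^a = 25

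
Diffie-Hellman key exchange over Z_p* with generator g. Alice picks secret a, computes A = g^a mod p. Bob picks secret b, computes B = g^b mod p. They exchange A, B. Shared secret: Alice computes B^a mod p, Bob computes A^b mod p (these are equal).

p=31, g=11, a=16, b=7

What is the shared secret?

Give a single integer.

Answer: 18

Derivation:
A = 11^16 mod 31  (bits of 16 = 10000)
  bit 0 = 1: r = r^2 * 11 mod 31 = 1^2 * 11 = 1*11 = 11
  bit 1 = 0: r = r^2 mod 31 = 11^2 = 28
  bit 2 = 0: r = r^2 mod 31 = 28^2 = 9
  bit 3 = 0: r = r^2 mod 31 = 9^2 = 19
  bit 4 = 0: r = r^2 mod 31 = 19^2 = 20
  -> A = 20
B = 11^7 mod 31  (bits of 7 = 111)
  bit 0 = 1: r = r^2 * 11 mod 31 = 1^2 * 11 = 1*11 = 11
  bit 1 = 1: r = r^2 * 11 mod 31 = 11^2 * 11 = 28*11 = 29
  bit 2 = 1: r = r^2 * 11 mod 31 = 29^2 * 11 = 4*11 = 13
  -> B = 13
s = B^a = 13^16 mod 31  (bits of 16 = 10000)
  bit 0 = 1: r = r^2 * 13 mod 31 = 1^2 * 13 = 1*13 = 13
  bit 1 = 0: r = r^2 mod 31 = 13^2 = 14
  bit 2 = 0: r = r^2 mod 31 = 14^2 = 10
  bit 3 = 0: r = r^2 mod 31 = 10^2 = 7
  bit 4 = 0: r = r^2 mod 31 = 7^2 = 18
  -> s = B^a = 18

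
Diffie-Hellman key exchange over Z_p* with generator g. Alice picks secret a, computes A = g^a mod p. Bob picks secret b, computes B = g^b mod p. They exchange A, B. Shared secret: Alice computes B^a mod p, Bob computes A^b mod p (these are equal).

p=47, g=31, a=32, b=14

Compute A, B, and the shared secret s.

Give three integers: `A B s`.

A = 31^32 mod 47  (bits of 32 = 100000)
  bit 0 = 1: r = r^2 * 31 mod 47 = 1^2 * 31 = 1*31 = 31
  bit 1 = 0: r = r^2 mod 47 = 31^2 = 21
  bit 2 = 0: r = r^2 mod 47 = 21^2 = 18
  bit 3 = 0: r = r^2 mod 47 = 18^2 = 42
  bit 4 = 0: r = r^2 mod 47 = 42^2 = 25
  bit 5 = 0: r = r^2 mod 47 = 25^2 = 14
  -> A = 14
B = 31^14 mod 47  (bits of 14 = 1110)
  bit 0 = 1: r = r^2 * 31 mod 47 = 1^2 * 31 = 1*31 = 31
  bit 1 = 1: r = r^2 * 31 mod 47 = 31^2 * 31 = 21*31 = 40
  bit 2 = 1: r = r^2 * 31 mod 47 = 40^2 * 31 = 2*31 = 15
  bit 3 = 0: r = r^2 mod 47 = 15^2 = 37
  -> B = 37
s = B^a = 37^32 mod 47  (bits of 32 = 100000)
  bit 0 = 1: r = r^2 * 37 mod 47 = 1^2 * 37 = 1*37 = 37
  bit 1 = 0: r = r^2 mod 47 = 37^2 = 6
  bit 2 = 0: r = r^2 mod 47 = 6^2 = 36
  bit 3 = 0: r = r^2 mod 47 = 36^2 = 27
  bit 4 = 0: r = r^2 mod 47 = 27^2 = 24
  bit 5 = 0: r = r^2 mod 47 = 24^2 = 12
  -> s = B^a = 12

Answer: 14 37 12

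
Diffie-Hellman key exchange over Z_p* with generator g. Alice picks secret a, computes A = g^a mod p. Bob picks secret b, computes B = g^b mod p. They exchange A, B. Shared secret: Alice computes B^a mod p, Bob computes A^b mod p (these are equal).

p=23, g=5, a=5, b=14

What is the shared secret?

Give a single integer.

Answer: 4

Derivation:
A = 5^5 mod 23  (bits of 5 = 101)
  bit 0 = 1: r = r^2 * 5 mod 23 = 1^2 * 5 = 1*5 = 5
  bit 1 = 0: r = r^2 mod 23 = 5^2 = 2
  bit 2 = 1: r = r^2 * 5 mod 23 = 2^2 * 5 = 4*5 = 20
  -> A = 20
B = 5^14 mod 23  (bits of 14 = 1110)
  bit 0 = 1: r = r^2 * 5 mod 23 = 1^2 * 5 = 1*5 = 5
  bit 1 = 1: r = r^2 * 5 mod 23 = 5^2 * 5 = 2*5 = 10
  bit 2 = 1: r = r^2 * 5 mod 23 = 10^2 * 5 = 8*5 = 17
  bit 3 = 0: r = r^2 mod 23 = 17^2 = 13
  -> B = 13
s = B^a = 13^5 mod 23  (bits of 5 = 101)
  bit 0 = 1: r = r^2 * 13 mod 23 = 1^2 * 13 = 1*13 = 13
  bit 1 = 0: r = r^2 mod 23 = 13^2 = 8
  bit 2 = 1: r = r^2 * 13 mod 23 = 8^2 * 13 = 18*13 = 4
  -> s = B^a = 4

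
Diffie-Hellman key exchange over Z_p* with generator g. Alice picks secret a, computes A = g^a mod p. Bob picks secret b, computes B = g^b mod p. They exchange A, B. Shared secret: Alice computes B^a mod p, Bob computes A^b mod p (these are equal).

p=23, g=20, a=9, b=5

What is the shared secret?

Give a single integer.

Answer: 20

Derivation:
A = 20^9 mod 23  (bits of 9 = 1001)
  bit 0 = 1: r = r^2 * 20 mod 23 = 1^2 * 20 = 1*20 = 20
  bit 1 = 0: r = r^2 mod 23 = 20^2 = 9
  bit 2 = 0: r = r^2 mod 23 = 9^2 = 12
  bit 3 = 1: r = r^2 * 20 mod 23 = 12^2 * 20 = 6*20 = 5
  -> A = 5
B = 20^5 mod 23  (bits of 5 = 101)
  bit 0 = 1: r = r^2 * 20 mod 23 = 1^2 * 20 = 1*20 = 20
  bit 1 = 0: r = r^2 mod 23 = 20^2 = 9
  bit 2 = 1: r = r^2 * 20 mod 23 = 9^2 * 20 = 12*20 = 10
  -> B = 10
s = B^a = 10^9 mod 23  (bits of 9 = 1001)
  bit 0 = 1: r = r^2 * 10 mod 23 = 1^2 * 10 = 1*10 = 10
  bit 1 = 0: r = r^2 mod 23 = 10^2 = 8
  bit 2 = 0: r = r^2 mod 23 = 8^2 = 18
  bit 3 = 1: r = r^2 * 10 mod 23 = 18^2 * 10 = 2*10 = 20
  -> s = B^a = 20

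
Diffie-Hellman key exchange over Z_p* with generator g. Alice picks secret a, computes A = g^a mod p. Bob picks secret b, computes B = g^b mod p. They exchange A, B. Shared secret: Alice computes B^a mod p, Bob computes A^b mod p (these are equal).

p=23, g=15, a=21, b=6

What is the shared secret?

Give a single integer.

Answer: 16

Derivation:
A = 15^21 mod 23  (bits of 21 = 10101)
  bit 0 = 1: r = r^2 * 15 mod 23 = 1^2 * 15 = 1*15 = 15
  bit 1 = 0: r = r^2 mod 23 = 15^2 = 18
  bit 2 = 1: r = r^2 * 15 mod 23 = 18^2 * 15 = 2*15 = 7
  bit 3 = 0: r = r^2 mod 23 = 7^2 = 3
  bit 4 = 1: r = r^2 * 15 mod 23 = 3^2 * 15 = 9*15 = 20
  -> A = 20
B = 15^6 mod 23  (bits of 6 = 110)
  bit 0 = 1: r = r^2 * 15 mod 23 = 1^2 * 15 = 1*15 = 15
  bit 1 = 1: r = r^2 * 15 mod 23 = 15^2 * 15 = 18*15 = 17
  bit 2 = 0: r = r^2 mod 23 = 17^2 = 13
  -> B = 13
s = B^a = 13^21 mod 23  (bits of 21 = 10101)
  bit 0 = 1: r = r^2 * 13 mod 23 = 1^2 * 13 = 1*13 = 13
  bit 1 = 0: r = r^2 mod 23 = 13^2 = 8
  bit 2 = 1: r = r^2 * 13 mod 23 = 8^2 * 13 = 18*13 = 4
  bit 3 = 0: r = r^2 mod 23 = 4^2 = 16
  bit 4 = 1: r = r^2 * 13 mod 23 = 16^2 * 13 = 3*13 = 16
  -> s = B^a = 16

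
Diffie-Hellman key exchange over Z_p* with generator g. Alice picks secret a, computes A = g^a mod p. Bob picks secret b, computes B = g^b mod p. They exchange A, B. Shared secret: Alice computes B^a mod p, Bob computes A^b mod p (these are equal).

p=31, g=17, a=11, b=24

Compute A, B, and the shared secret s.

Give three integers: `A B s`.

Answer: 22 4 4

Derivation:
A = 17^11 mod 31  (bits of 11 = 1011)
  bit 0 = 1: r = r^2 * 17 mod 31 = 1^2 * 17 = 1*17 = 17
  bit 1 = 0: r = r^2 mod 31 = 17^2 = 10
  bit 2 = 1: r = r^2 * 17 mod 31 = 10^2 * 17 = 7*17 = 26
  bit 3 = 1: r = r^2 * 17 mod 31 = 26^2 * 17 = 25*17 = 22
  -> A = 22
B = 17^24 mod 31  (bits of 24 = 11000)
  bit 0 = 1: r = r^2 * 17 mod 31 = 1^2 * 17 = 1*17 = 17
  bit 1 = 1: r = r^2 * 17 mod 31 = 17^2 * 17 = 10*17 = 15
  bit 2 = 0: r = r^2 mod 31 = 15^2 = 8
  bit 3 = 0: r = r^2 mod 31 = 8^2 = 2
  bit 4 = 0: r = r^2 mod 31 = 2^2 = 4
  -> B = 4
s = B^a = 4^11 mod 31  (bits of 11 = 1011)
  bit 0 = 1: r = r^2 * 4 mod 31 = 1^2 * 4 = 1*4 = 4
  bit 1 = 0: r = r^2 mod 31 = 4^2 = 16
  bit 2 = 1: r = r^2 * 4 mod 31 = 16^2 * 4 = 8*4 = 1
  bit 3 = 1: r = r^2 * 4 mod 31 = 1^2 * 4 = 1*4 = 4
  -> s = B^a = 4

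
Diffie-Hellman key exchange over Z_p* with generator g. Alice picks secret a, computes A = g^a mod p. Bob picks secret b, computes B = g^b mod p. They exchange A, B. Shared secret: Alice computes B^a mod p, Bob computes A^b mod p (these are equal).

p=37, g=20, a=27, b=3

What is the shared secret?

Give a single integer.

A = 20^27 mod 37  (bits of 27 = 11011)
  bit 0 = 1: r = r^2 * 20 mod 37 = 1^2 * 20 = 1*20 = 20
  bit 1 = 1: r = r^2 * 20 mod 37 = 20^2 * 20 = 30*20 = 8
  bit 2 = 0: r = r^2 mod 37 = 8^2 = 27
  bit 3 = 1: r = r^2 * 20 mod 37 = 27^2 * 20 = 26*20 = 2
  bit 4 = 1: r = r^2 * 20 mod 37 = 2^2 * 20 = 4*20 = 6
  -> A = 6
B = 20^3 mod 37  (bits of 3 = 11)
  bit 0 = 1: r = r^2 * 20 mod 37 = 1^2 * 20 = 1*20 = 20
  bit 1 = 1: r = r^2 * 20 mod 37 = 20^2 * 20 = 30*20 = 8
  -> B = 8
s = B^a = 8^27 mod 37  (bits of 27 = 11011)
  bit 0 = 1: r = r^2 * 8 mod 37 = 1^2 * 8 = 1*8 = 8
  bit 1 = 1: r = r^2 * 8 mod 37 = 8^2 * 8 = 27*8 = 31
  bit 2 = 0: r = r^2 mod 37 = 31^2 = 36
  bit 3 = 1: r = r^2 * 8 mod 37 = 36^2 * 8 = 1*8 = 8
  bit 4 = 1: r = r^2 * 8 mod 37 = 8^2 * 8 = 27*8 = 31
  -> s = B^a = 31

Answer: 31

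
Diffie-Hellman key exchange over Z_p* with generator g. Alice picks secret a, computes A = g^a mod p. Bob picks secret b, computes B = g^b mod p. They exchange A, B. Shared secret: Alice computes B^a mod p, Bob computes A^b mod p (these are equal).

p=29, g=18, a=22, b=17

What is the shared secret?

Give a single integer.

A = 18^22 mod 29  (bits of 22 = 10110)
  bit 0 = 1: r = r^2 * 18 mod 29 = 1^2 * 18 = 1*18 = 18
  bit 1 = 0: r = r^2 mod 29 = 18^2 = 5
  bit 2 = 1: r = r^2 * 18 mod 29 = 5^2 * 18 = 25*18 = 15
  bit 3 = 1: r = r^2 * 18 mod 29 = 15^2 * 18 = 22*18 = 19
  bit 4 = 0: r = r^2 mod 29 = 19^2 = 13
  -> A = 13
B = 18^17 mod 29  (bits of 17 = 10001)
  bit 0 = 1: r = r^2 * 18 mod 29 = 1^2 * 18 = 1*18 = 18
  bit 1 = 0: r = r^2 mod 29 = 18^2 = 5
  bit 2 = 0: r = r^2 mod 29 = 5^2 = 25
  bit 3 = 0: r = r^2 mod 29 = 25^2 = 16
  bit 4 = 1: r = r^2 * 18 mod 29 = 16^2 * 18 = 24*18 = 26
  -> B = 26
s = B^a = 26^22 mod 29  (bits of 22 = 10110)
  bit 0 = 1: r = r^2 * 26 mod 29 = 1^2 * 26 = 1*26 = 26
  bit 1 = 0: r = r^2 mod 29 = 26^2 = 9
  bit 2 = 1: r = r^2 * 26 mod 29 = 9^2 * 26 = 23*26 = 18
  bit 3 = 1: r = r^2 * 26 mod 29 = 18^2 * 26 = 5*26 = 14
  bit 4 = 0: r = r^2 mod 29 = 14^2 = 22
  -> s = B^a = 22

Answer: 22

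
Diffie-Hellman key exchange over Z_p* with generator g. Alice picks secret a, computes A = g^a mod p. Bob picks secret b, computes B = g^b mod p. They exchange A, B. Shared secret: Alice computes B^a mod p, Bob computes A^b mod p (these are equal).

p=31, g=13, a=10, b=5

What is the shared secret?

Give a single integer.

Answer: 25

Derivation:
A = 13^10 mod 31  (bits of 10 = 1010)
  bit 0 = 1: r = r^2 * 13 mod 31 = 1^2 * 13 = 1*13 = 13
  bit 1 = 0: r = r^2 mod 31 = 13^2 = 14
  bit 2 = 1: r = r^2 * 13 mod 31 = 14^2 * 13 = 10*13 = 6
  bit 3 = 0: r = r^2 mod 31 = 6^2 = 5
  -> A = 5
B = 13^5 mod 31  (bits of 5 = 101)
  bit 0 = 1: r = r^2 * 13 mod 31 = 1^2 * 13 = 1*13 = 13
  bit 1 = 0: r = r^2 mod 31 = 13^2 = 14
  bit 2 = 1: r = r^2 * 13 mod 31 = 14^2 * 13 = 10*13 = 6
  -> B = 6
s = B^a = 6^10 mod 31  (bits of 10 = 1010)
  bit 0 = 1: r = r^2 * 6 mod 31 = 1^2 * 6 = 1*6 = 6
  bit 1 = 0: r = r^2 mod 31 = 6^2 = 5
  bit 2 = 1: r = r^2 * 6 mod 31 = 5^2 * 6 = 25*6 = 26
  bit 3 = 0: r = r^2 mod 31 = 26^2 = 25
  -> s = B^a = 25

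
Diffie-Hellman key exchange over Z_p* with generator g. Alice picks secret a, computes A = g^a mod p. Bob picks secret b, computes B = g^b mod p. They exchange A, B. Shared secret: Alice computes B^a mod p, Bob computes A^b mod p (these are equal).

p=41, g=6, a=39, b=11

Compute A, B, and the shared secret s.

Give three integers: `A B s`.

Answer: 7 28 22

Derivation:
A = 6^39 mod 41  (bits of 39 = 100111)
  bit 0 = 1: r = r^2 * 6 mod 41 = 1^2 * 6 = 1*6 = 6
  bit 1 = 0: r = r^2 mod 41 = 6^2 = 36
  bit 2 = 0: r = r^2 mod 41 = 36^2 = 25
  bit 3 = 1: r = r^2 * 6 mod 41 = 25^2 * 6 = 10*6 = 19
  bit 4 = 1: r = r^2 * 6 mod 41 = 19^2 * 6 = 33*6 = 34
  bit 5 = 1: r = r^2 * 6 mod 41 = 34^2 * 6 = 8*6 = 7
  -> A = 7
B = 6^11 mod 41  (bits of 11 = 1011)
  bit 0 = 1: r = r^2 * 6 mod 41 = 1^2 * 6 = 1*6 = 6
  bit 1 = 0: r = r^2 mod 41 = 6^2 = 36
  bit 2 = 1: r = r^2 * 6 mod 41 = 36^2 * 6 = 25*6 = 27
  bit 3 = 1: r = r^2 * 6 mod 41 = 27^2 * 6 = 32*6 = 28
  -> B = 28
s = B^a = 28^39 mod 41  (bits of 39 = 100111)
  bit 0 = 1: r = r^2 * 28 mod 41 = 1^2 * 28 = 1*28 = 28
  bit 1 = 0: r = r^2 mod 41 = 28^2 = 5
  bit 2 = 0: r = r^2 mod 41 = 5^2 = 25
  bit 3 = 1: r = r^2 * 28 mod 41 = 25^2 * 28 = 10*28 = 34
  bit 4 = 1: r = r^2 * 28 mod 41 = 34^2 * 28 = 8*28 = 19
  bit 5 = 1: r = r^2 * 28 mod 41 = 19^2 * 28 = 33*28 = 22
  -> s = B^a = 22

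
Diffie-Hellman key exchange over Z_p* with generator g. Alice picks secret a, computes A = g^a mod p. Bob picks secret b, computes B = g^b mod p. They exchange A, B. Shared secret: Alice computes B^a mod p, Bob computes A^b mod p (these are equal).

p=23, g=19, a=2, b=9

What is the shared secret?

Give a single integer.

A = 19^2 mod 23  (bits of 2 = 10)
  bit 0 = 1: r = r^2 * 19 mod 23 = 1^2 * 19 = 1*19 = 19
  bit 1 = 0: r = r^2 mod 23 = 19^2 = 16
  -> A = 16
B = 19^9 mod 23  (bits of 9 = 1001)
  bit 0 = 1: r = r^2 * 19 mod 23 = 1^2 * 19 = 1*19 = 19
  bit 1 = 0: r = r^2 mod 23 = 19^2 = 16
  bit 2 = 0: r = r^2 mod 23 = 16^2 = 3
  bit 3 = 1: r = r^2 * 19 mod 23 = 3^2 * 19 = 9*19 = 10
  -> B = 10
s = B^a = 10^2 mod 23  (bits of 2 = 10)
  bit 0 = 1: r = r^2 * 10 mod 23 = 1^2 * 10 = 1*10 = 10
  bit 1 = 0: r = r^2 mod 23 = 10^2 = 8
  -> s = B^a = 8

Answer: 8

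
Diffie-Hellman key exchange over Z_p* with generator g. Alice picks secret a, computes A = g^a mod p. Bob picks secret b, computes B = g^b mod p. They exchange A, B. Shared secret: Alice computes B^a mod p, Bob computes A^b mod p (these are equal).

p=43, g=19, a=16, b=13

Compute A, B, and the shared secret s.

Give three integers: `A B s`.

Answer: 10 20 38

Derivation:
A = 19^16 mod 43  (bits of 16 = 10000)
  bit 0 = 1: r = r^2 * 19 mod 43 = 1^2 * 19 = 1*19 = 19
  bit 1 = 0: r = r^2 mod 43 = 19^2 = 17
  bit 2 = 0: r = r^2 mod 43 = 17^2 = 31
  bit 3 = 0: r = r^2 mod 43 = 31^2 = 15
  bit 4 = 0: r = r^2 mod 43 = 15^2 = 10
  -> A = 10
B = 19^13 mod 43  (bits of 13 = 1101)
  bit 0 = 1: r = r^2 * 19 mod 43 = 1^2 * 19 = 1*19 = 19
  bit 1 = 1: r = r^2 * 19 mod 43 = 19^2 * 19 = 17*19 = 22
  bit 2 = 0: r = r^2 mod 43 = 22^2 = 11
  bit 3 = 1: r = r^2 * 19 mod 43 = 11^2 * 19 = 35*19 = 20
  -> B = 20
s = B^a = 20^16 mod 43  (bits of 16 = 10000)
  bit 0 = 1: r = r^2 * 20 mod 43 = 1^2 * 20 = 1*20 = 20
  bit 1 = 0: r = r^2 mod 43 = 20^2 = 13
  bit 2 = 0: r = r^2 mod 43 = 13^2 = 40
  bit 3 = 0: r = r^2 mod 43 = 40^2 = 9
  bit 4 = 0: r = r^2 mod 43 = 9^2 = 38
  -> s = B^a = 38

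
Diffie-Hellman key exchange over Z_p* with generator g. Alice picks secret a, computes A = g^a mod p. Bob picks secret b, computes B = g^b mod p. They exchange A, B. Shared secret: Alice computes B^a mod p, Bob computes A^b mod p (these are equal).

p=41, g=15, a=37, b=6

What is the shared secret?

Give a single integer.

Answer: 21

Derivation:
A = 15^37 mod 41  (bits of 37 = 100101)
  bit 0 = 1: r = r^2 * 15 mod 41 = 1^2 * 15 = 1*15 = 15
  bit 1 = 0: r = r^2 mod 41 = 15^2 = 20
  bit 2 = 0: r = r^2 mod 41 = 20^2 = 31
  bit 3 = 1: r = r^2 * 15 mod 41 = 31^2 * 15 = 18*15 = 24
  bit 4 = 0: r = r^2 mod 41 = 24^2 = 2
  bit 5 = 1: r = r^2 * 15 mod 41 = 2^2 * 15 = 4*15 = 19
  -> A = 19
B = 15^6 mod 41  (bits of 6 = 110)
  bit 0 = 1: r = r^2 * 15 mod 41 = 1^2 * 15 = 1*15 = 15
  bit 1 = 1: r = r^2 * 15 mod 41 = 15^2 * 15 = 20*15 = 13
  bit 2 = 0: r = r^2 mod 41 = 13^2 = 5
  -> B = 5
s = B^a = 5^37 mod 41  (bits of 37 = 100101)
  bit 0 = 1: r = r^2 * 5 mod 41 = 1^2 * 5 = 1*5 = 5
  bit 1 = 0: r = r^2 mod 41 = 5^2 = 25
  bit 2 = 0: r = r^2 mod 41 = 25^2 = 10
  bit 3 = 1: r = r^2 * 5 mod 41 = 10^2 * 5 = 18*5 = 8
  bit 4 = 0: r = r^2 mod 41 = 8^2 = 23
  bit 5 = 1: r = r^2 * 5 mod 41 = 23^2 * 5 = 37*5 = 21
  -> s = B^a = 21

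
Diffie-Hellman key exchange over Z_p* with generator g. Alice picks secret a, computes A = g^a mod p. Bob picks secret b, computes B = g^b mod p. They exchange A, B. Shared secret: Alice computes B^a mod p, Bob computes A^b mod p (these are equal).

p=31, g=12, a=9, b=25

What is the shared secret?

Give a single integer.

A = 12^9 mod 31  (bits of 9 = 1001)
  bit 0 = 1: r = r^2 * 12 mod 31 = 1^2 * 12 = 1*12 = 12
  bit 1 = 0: r = r^2 mod 31 = 12^2 = 20
  bit 2 = 0: r = r^2 mod 31 = 20^2 = 28
  bit 3 = 1: r = r^2 * 12 mod 31 = 28^2 * 12 = 9*12 = 15
  -> A = 15
B = 12^25 mod 31  (bits of 25 = 11001)
  bit 0 = 1: r = r^2 * 12 mod 31 = 1^2 * 12 = 1*12 = 12
  bit 1 = 1: r = r^2 * 12 mod 31 = 12^2 * 12 = 20*12 = 23
  bit 2 = 0: r = r^2 mod 31 = 23^2 = 2
  bit 3 = 0: r = r^2 mod 31 = 2^2 = 4
  bit 4 = 1: r = r^2 * 12 mod 31 = 4^2 * 12 = 16*12 = 6
  -> B = 6
s = B^a = 6^9 mod 31  (bits of 9 = 1001)
  bit 0 = 1: r = r^2 * 6 mod 31 = 1^2 * 6 = 1*6 = 6
  bit 1 = 0: r = r^2 mod 31 = 6^2 = 5
  bit 2 = 0: r = r^2 mod 31 = 5^2 = 25
  bit 3 = 1: r = r^2 * 6 mod 31 = 25^2 * 6 = 5*6 = 30
  -> s = B^a = 30

Answer: 30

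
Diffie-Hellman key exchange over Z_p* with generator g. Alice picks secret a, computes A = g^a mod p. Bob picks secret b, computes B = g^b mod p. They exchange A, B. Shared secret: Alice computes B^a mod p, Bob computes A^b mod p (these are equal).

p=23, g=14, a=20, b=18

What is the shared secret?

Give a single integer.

A = 14^20 mod 23  (bits of 20 = 10100)
  bit 0 = 1: r = r^2 * 14 mod 23 = 1^2 * 14 = 1*14 = 14
  bit 1 = 0: r = r^2 mod 23 = 14^2 = 12
  bit 2 = 1: r = r^2 * 14 mod 23 = 12^2 * 14 = 6*14 = 15
  bit 3 = 0: r = r^2 mod 23 = 15^2 = 18
  bit 4 = 0: r = r^2 mod 23 = 18^2 = 2
  -> A = 2
B = 14^18 mod 23  (bits of 18 = 10010)
  bit 0 = 1: r = r^2 * 14 mod 23 = 1^2 * 14 = 1*14 = 14
  bit 1 = 0: r = r^2 mod 23 = 14^2 = 12
  bit 2 = 0: r = r^2 mod 23 = 12^2 = 6
  bit 3 = 1: r = r^2 * 14 mod 23 = 6^2 * 14 = 13*14 = 21
  bit 4 = 0: r = r^2 mod 23 = 21^2 = 4
  -> B = 4
s = B^a = 4^20 mod 23  (bits of 20 = 10100)
  bit 0 = 1: r = r^2 * 4 mod 23 = 1^2 * 4 = 1*4 = 4
  bit 1 = 0: r = r^2 mod 23 = 4^2 = 16
  bit 2 = 1: r = r^2 * 4 mod 23 = 16^2 * 4 = 3*4 = 12
  bit 3 = 0: r = r^2 mod 23 = 12^2 = 6
  bit 4 = 0: r = r^2 mod 23 = 6^2 = 13
  -> s = B^a = 13

Answer: 13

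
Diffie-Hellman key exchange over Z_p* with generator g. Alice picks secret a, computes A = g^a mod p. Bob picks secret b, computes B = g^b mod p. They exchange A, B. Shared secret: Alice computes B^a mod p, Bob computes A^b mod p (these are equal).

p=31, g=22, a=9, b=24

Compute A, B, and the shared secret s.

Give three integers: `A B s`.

Answer: 27 4 8

Derivation:
A = 22^9 mod 31  (bits of 9 = 1001)
  bit 0 = 1: r = r^2 * 22 mod 31 = 1^2 * 22 = 1*22 = 22
  bit 1 = 0: r = r^2 mod 31 = 22^2 = 19
  bit 2 = 0: r = r^2 mod 31 = 19^2 = 20
  bit 3 = 1: r = r^2 * 22 mod 31 = 20^2 * 22 = 28*22 = 27
  -> A = 27
B = 22^24 mod 31  (bits of 24 = 11000)
  bit 0 = 1: r = r^2 * 22 mod 31 = 1^2 * 22 = 1*22 = 22
  bit 1 = 1: r = r^2 * 22 mod 31 = 22^2 * 22 = 19*22 = 15
  bit 2 = 0: r = r^2 mod 31 = 15^2 = 8
  bit 3 = 0: r = r^2 mod 31 = 8^2 = 2
  bit 4 = 0: r = r^2 mod 31 = 2^2 = 4
  -> B = 4
s = B^a = 4^9 mod 31  (bits of 9 = 1001)
  bit 0 = 1: r = r^2 * 4 mod 31 = 1^2 * 4 = 1*4 = 4
  bit 1 = 0: r = r^2 mod 31 = 4^2 = 16
  bit 2 = 0: r = r^2 mod 31 = 16^2 = 8
  bit 3 = 1: r = r^2 * 4 mod 31 = 8^2 * 4 = 2*4 = 8
  -> s = B^a = 8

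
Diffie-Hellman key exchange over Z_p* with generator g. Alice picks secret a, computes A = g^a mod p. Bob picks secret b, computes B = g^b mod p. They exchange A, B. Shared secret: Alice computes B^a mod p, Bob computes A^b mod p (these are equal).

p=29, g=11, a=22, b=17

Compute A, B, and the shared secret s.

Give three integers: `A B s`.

Answer: 13 3 22

Derivation:
A = 11^22 mod 29  (bits of 22 = 10110)
  bit 0 = 1: r = r^2 * 11 mod 29 = 1^2 * 11 = 1*11 = 11
  bit 1 = 0: r = r^2 mod 29 = 11^2 = 5
  bit 2 = 1: r = r^2 * 11 mod 29 = 5^2 * 11 = 25*11 = 14
  bit 3 = 1: r = r^2 * 11 mod 29 = 14^2 * 11 = 22*11 = 10
  bit 4 = 0: r = r^2 mod 29 = 10^2 = 13
  -> A = 13
B = 11^17 mod 29  (bits of 17 = 10001)
  bit 0 = 1: r = r^2 * 11 mod 29 = 1^2 * 11 = 1*11 = 11
  bit 1 = 0: r = r^2 mod 29 = 11^2 = 5
  bit 2 = 0: r = r^2 mod 29 = 5^2 = 25
  bit 3 = 0: r = r^2 mod 29 = 25^2 = 16
  bit 4 = 1: r = r^2 * 11 mod 29 = 16^2 * 11 = 24*11 = 3
  -> B = 3
s = B^a = 3^22 mod 29  (bits of 22 = 10110)
  bit 0 = 1: r = r^2 * 3 mod 29 = 1^2 * 3 = 1*3 = 3
  bit 1 = 0: r = r^2 mod 29 = 3^2 = 9
  bit 2 = 1: r = r^2 * 3 mod 29 = 9^2 * 3 = 23*3 = 11
  bit 3 = 1: r = r^2 * 3 mod 29 = 11^2 * 3 = 5*3 = 15
  bit 4 = 0: r = r^2 mod 29 = 15^2 = 22
  -> s = B^a = 22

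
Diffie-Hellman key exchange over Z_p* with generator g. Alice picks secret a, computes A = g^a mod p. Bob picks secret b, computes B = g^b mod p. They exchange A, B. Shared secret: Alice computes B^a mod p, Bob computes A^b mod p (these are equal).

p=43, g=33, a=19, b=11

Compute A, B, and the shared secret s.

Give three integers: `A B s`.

Answer: 3 28 30

Derivation:
A = 33^19 mod 43  (bits of 19 = 10011)
  bit 0 = 1: r = r^2 * 33 mod 43 = 1^2 * 33 = 1*33 = 33
  bit 1 = 0: r = r^2 mod 43 = 33^2 = 14
  bit 2 = 0: r = r^2 mod 43 = 14^2 = 24
  bit 3 = 1: r = r^2 * 33 mod 43 = 24^2 * 33 = 17*33 = 2
  bit 4 = 1: r = r^2 * 33 mod 43 = 2^2 * 33 = 4*33 = 3
  -> A = 3
B = 33^11 mod 43  (bits of 11 = 1011)
  bit 0 = 1: r = r^2 * 33 mod 43 = 1^2 * 33 = 1*33 = 33
  bit 1 = 0: r = r^2 mod 43 = 33^2 = 14
  bit 2 = 1: r = r^2 * 33 mod 43 = 14^2 * 33 = 24*33 = 18
  bit 3 = 1: r = r^2 * 33 mod 43 = 18^2 * 33 = 23*33 = 28
  -> B = 28
s = B^a = 28^19 mod 43  (bits of 19 = 10011)
  bit 0 = 1: r = r^2 * 28 mod 43 = 1^2 * 28 = 1*28 = 28
  bit 1 = 0: r = r^2 mod 43 = 28^2 = 10
  bit 2 = 0: r = r^2 mod 43 = 10^2 = 14
  bit 3 = 1: r = r^2 * 28 mod 43 = 14^2 * 28 = 24*28 = 27
  bit 4 = 1: r = r^2 * 28 mod 43 = 27^2 * 28 = 41*28 = 30
  -> s = B^a = 30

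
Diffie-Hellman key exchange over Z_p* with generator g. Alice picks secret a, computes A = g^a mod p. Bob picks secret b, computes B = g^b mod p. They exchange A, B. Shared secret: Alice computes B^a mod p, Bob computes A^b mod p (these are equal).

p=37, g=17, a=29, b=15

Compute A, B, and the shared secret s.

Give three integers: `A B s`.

Answer: 5 14 29

Derivation:
A = 17^29 mod 37  (bits of 29 = 11101)
  bit 0 = 1: r = r^2 * 17 mod 37 = 1^2 * 17 = 1*17 = 17
  bit 1 = 1: r = r^2 * 17 mod 37 = 17^2 * 17 = 30*17 = 29
  bit 2 = 1: r = r^2 * 17 mod 37 = 29^2 * 17 = 27*17 = 15
  bit 3 = 0: r = r^2 mod 37 = 15^2 = 3
  bit 4 = 1: r = r^2 * 17 mod 37 = 3^2 * 17 = 9*17 = 5
  -> A = 5
B = 17^15 mod 37  (bits of 15 = 1111)
  bit 0 = 1: r = r^2 * 17 mod 37 = 1^2 * 17 = 1*17 = 17
  bit 1 = 1: r = r^2 * 17 mod 37 = 17^2 * 17 = 30*17 = 29
  bit 2 = 1: r = r^2 * 17 mod 37 = 29^2 * 17 = 27*17 = 15
  bit 3 = 1: r = r^2 * 17 mod 37 = 15^2 * 17 = 3*17 = 14
  -> B = 14
s = B^a = 14^29 mod 37  (bits of 29 = 11101)
  bit 0 = 1: r = r^2 * 14 mod 37 = 1^2 * 14 = 1*14 = 14
  bit 1 = 1: r = r^2 * 14 mod 37 = 14^2 * 14 = 11*14 = 6
  bit 2 = 1: r = r^2 * 14 mod 37 = 6^2 * 14 = 36*14 = 23
  bit 3 = 0: r = r^2 mod 37 = 23^2 = 11
  bit 4 = 1: r = r^2 * 14 mod 37 = 11^2 * 14 = 10*14 = 29
  -> s = B^a = 29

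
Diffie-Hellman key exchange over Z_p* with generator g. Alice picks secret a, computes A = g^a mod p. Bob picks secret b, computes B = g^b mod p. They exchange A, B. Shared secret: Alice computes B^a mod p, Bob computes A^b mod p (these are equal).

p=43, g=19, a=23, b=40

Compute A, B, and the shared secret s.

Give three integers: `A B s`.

A = 19^23 mod 43  (bits of 23 = 10111)
  bit 0 = 1: r = r^2 * 19 mod 43 = 1^2 * 19 = 1*19 = 19
  bit 1 = 0: r = r^2 mod 43 = 19^2 = 17
  bit 2 = 1: r = r^2 * 19 mod 43 = 17^2 * 19 = 31*19 = 30
  bit 3 = 1: r = r^2 * 19 mod 43 = 30^2 * 19 = 40*19 = 29
  bit 4 = 1: r = r^2 * 19 mod 43 = 29^2 * 19 = 24*19 = 26
  -> A = 26
B = 19^40 mod 43  (bits of 40 = 101000)
  bit 0 = 1: r = r^2 * 19 mod 43 = 1^2 * 19 = 1*19 = 19
  bit 1 = 0: r = r^2 mod 43 = 19^2 = 17
  bit 2 = 1: r = r^2 * 19 mod 43 = 17^2 * 19 = 31*19 = 30
  bit 3 = 0: r = r^2 mod 43 = 30^2 = 40
  bit 4 = 0: r = r^2 mod 43 = 40^2 = 9
  bit 5 = 0: r = r^2 mod 43 = 9^2 = 38
  -> B = 38
s = B^a = 38^23 mod 43  (bits of 23 = 10111)
  bit 0 = 1: r = r^2 * 38 mod 43 = 1^2 * 38 = 1*38 = 38
  bit 1 = 0: r = r^2 mod 43 = 38^2 = 25
  bit 2 = 1: r = r^2 * 38 mod 43 = 25^2 * 38 = 23*38 = 14
  bit 3 = 1: r = r^2 * 38 mod 43 = 14^2 * 38 = 24*38 = 9
  bit 4 = 1: r = r^2 * 38 mod 43 = 9^2 * 38 = 38*38 = 25
  -> s = B^a = 25

Answer: 26 38 25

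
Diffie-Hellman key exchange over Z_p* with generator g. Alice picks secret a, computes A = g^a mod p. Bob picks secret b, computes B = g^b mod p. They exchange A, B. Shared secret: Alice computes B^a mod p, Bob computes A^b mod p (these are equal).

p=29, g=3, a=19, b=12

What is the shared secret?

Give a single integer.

Answer: 23

Derivation:
A = 3^19 mod 29  (bits of 19 = 10011)
  bit 0 = 1: r = r^2 * 3 mod 29 = 1^2 * 3 = 1*3 = 3
  bit 1 = 0: r = r^2 mod 29 = 3^2 = 9
  bit 2 = 0: r = r^2 mod 29 = 9^2 = 23
  bit 3 = 1: r = r^2 * 3 mod 29 = 23^2 * 3 = 7*3 = 21
  bit 4 = 1: r = r^2 * 3 mod 29 = 21^2 * 3 = 6*3 = 18
  -> A = 18
B = 3^12 mod 29  (bits of 12 = 1100)
  bit 0 = 1: r = r^2 * 3 mod 29 = 1^2 * 3 = 1*3 = 3
  bit 1 = 1: r = r^2 * 3 mod 29 = 3^2 * 3 = 9*3 = 27
  bit 2 = 0: r = r^2 mod 29 = 27^2 = 4
  bit 3 = 0: r = r^2 mod 29 = 4^2 = 16
  -> B = 16
s = B^a = 16^19 mod 29  (bits of 19 = 10011)
  bit 0 = 1: r = r^2 * 16 mod 29 = 1^2 * 16 = 1*16 = 16
  bit 1 = 0: r = r^2 mod 29 = 16^2 = 24
  bit 2 = 0: r = r^2 mod 29 = 24^2 = 25
  bit 3 = 1: r = r^2 * 16 mod 29 = 25^2 * 16 = 16*16 = 24
  bit 4 = 1: r = r^2 * 16 mod 29 = 24^2 * 16 = 25*16 = 23
  -> s = B^a = 23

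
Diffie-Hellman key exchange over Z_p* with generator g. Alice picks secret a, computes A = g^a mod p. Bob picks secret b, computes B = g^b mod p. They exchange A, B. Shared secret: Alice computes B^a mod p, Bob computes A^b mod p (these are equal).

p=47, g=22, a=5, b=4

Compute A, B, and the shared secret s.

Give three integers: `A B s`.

A = 22^5 mod 47  (bits of 5 = 101)
  bit 0 = 1: r = r^2 * 22 mod 47 = 1^2 * 22 = 1*22 = 22
  bit 1 = 0: r = r^2 mod 47 = 22^2 = 14
  bit 2 = 1: r = r^2 * 22 mod 47 = 14^2 * 22 = 8*22 = 35
  -> A = 35
B = 22^4 mod 47  (bits of 4 = 100)
  bit 0 = 1: r = r^2 * 22 mod 47 = 1^2 * 22 = 1*22 = 22
  bit 1 = 0: r = r^2 mod 47 = 22^2 = 14
  bit 2 = 0: r = r^2 mod 47 = 14^2 = 8
  -> B = 8
s = B^a = 8^5 mod 47  (bits of 5 = 101)
  bit 0 = 1: r = r^2 * 8 mod 47 = 1^2 * 8 = 1*8 = 8
  bit 1 = 0: r = r^2 mod 47 = 8^2 = 17
  bit 2 = 1: r = r^2 * 8 mod 47 = 17^2 * 8 = 7*8 = 9
  -> s = B^a = 9

Answer: 35 8 9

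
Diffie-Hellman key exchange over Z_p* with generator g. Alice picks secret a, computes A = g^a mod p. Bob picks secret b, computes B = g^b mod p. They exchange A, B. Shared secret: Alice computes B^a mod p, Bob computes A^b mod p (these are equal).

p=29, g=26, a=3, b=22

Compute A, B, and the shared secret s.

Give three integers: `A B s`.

Answer: 2 22 5

Derivation:
A = 26^3 mod 29  (bits of 3 = 11)
  bit 0 = 1: r = r^2 * 26 mod 29 = 1^2 * 26 = 1*26 = 26
  bit 1 = 1: r = r^2 * 26 mod 29 = 26^2 * 26 = 9*26 = 2
  -> A = 2
B = 26^22 mod 29  (bits of 22 = 10110)
  bit 0 = 1: r = r^2 * 26 mod 29 = 1^2 * 26 = 1*26 = 26
  bit 1 = 0: r = r^2 mod 29 = 26^2 = 9
  bit 2 = 1: r = r^2 * 26 mod 29 = 9^2 * 26 = 23*26 = 18
  bit 3 = 1: r = r^2 * 26 mod 29 = 18^2 * 26 = 5*26 = 14
  bit 4 = 0: r = r^2 mod 29 = 14^2 = 22
  -> B = 22
s = B^a = 22^3 mod 29  (bits of 3 = 11)
  bit 0 = 1: r = r^2 * 22 mod 29 = 1^2 * 22 = 1*22 = 22
  bit 1 = 1: r = r^2 * 22 mod 29 = 22^2 * 22 = 20*22 = 5
  -> s = B^a = 5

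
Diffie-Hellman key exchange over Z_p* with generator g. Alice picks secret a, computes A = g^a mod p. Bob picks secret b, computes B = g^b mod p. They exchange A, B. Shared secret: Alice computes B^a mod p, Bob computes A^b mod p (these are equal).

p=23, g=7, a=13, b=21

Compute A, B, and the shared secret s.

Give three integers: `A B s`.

Answer: 20 10 15

Derivation:
A = 7^13 mod 23  (bits of 13 = 1101)
  bit 0 = 1: r = r^2 * 7 mod 23 = 1^2 * 7 = 1*7 = 7
  bit 1 = 1: r = r^2 * 7 mod 23 = 7^2 * 7 = 3*7 = 21
  bit 2 = 0: r = r^2 mod 23 = 21^2 = 4
  bit 3 = 1: r = r^2 * 7 mod 23 = 4^2 * 7 = 16*7 = 20
  -> A = 20
B = 7^21 mod 23  (bits of 21 = 10101)
  bit 0 = 1: r = r^2 * 7 mod 23 = 1^2 * 7 = 1*7 = 7
  bit 1 = 0: r = r^2 mod 23 = 7^2 = 3
  bit 2 = 1: r = r^2 * 7 mod 23 = 3^2 * 7 = 9*7 = 17
  bit 3 = 0: r = r^2 mod 23 = 17^2 = 13
  bit 4 = 1: r = r^2 * 7 mod 23 = 13^2 * 7 = 8*7 = 10
  -> B = 10
s = B^a = 10^13 mod 23  (bits of 13 = 1101)
  bit 0 = 1: r = r^2 * 10 mod 23 = 1^2 * 10 = 1*10 = 10
  bit 1 = 1: r = r^2 * 10 mod 23 = 10^2 * 10 = 8*10 = 11
  bit 2 = 0: r = r^2 mod 23 = 11^2 = 6
  bit 3 = 1: r = r^2 * 10 mod 23 = 6^2 * 10 = 13*10 = 15
  -> s = B^a = 15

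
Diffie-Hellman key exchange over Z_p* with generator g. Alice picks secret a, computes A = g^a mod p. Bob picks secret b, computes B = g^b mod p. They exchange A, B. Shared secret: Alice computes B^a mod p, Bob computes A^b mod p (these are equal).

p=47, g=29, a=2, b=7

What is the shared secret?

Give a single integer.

Answer: 36

Derivation:
A = 29^2 mod 47  (bits of 2 = 10)
  bit 0 = 1: r = r^2 * 29 mod 47 = 1^2 * 29 = 1*29 = 29
  bit 1 = 0: r = r^2 mod 47 = 29^2 = 42
  -> A = 42
B = 29^7 mod 47  (bits of 7 = 111)
  bit 0 = 1: r = r^2 * 29 mod 47 = 1^2 * 29 = 1*29 = 29
  bit 1 = 1: r = r^2 * 29 mod 47 = 29^2 * 29 = 42*29 = 43
  bit 2 = 1: r = r^2 * 29 mod 47 = 43^2 * 29 = 16*29 = 41
  -> B = 41
s = B^a = 41^2 mod 47  (bits of 2 = 10)
  bit 0 = 1: r = r^2 * 41 mod 47 = 1^2 * 41 = 1*41 = 41
  bit 1 = 0: r = r^2 mod 47 = 41^2 = 36
  -> s = B^a = 36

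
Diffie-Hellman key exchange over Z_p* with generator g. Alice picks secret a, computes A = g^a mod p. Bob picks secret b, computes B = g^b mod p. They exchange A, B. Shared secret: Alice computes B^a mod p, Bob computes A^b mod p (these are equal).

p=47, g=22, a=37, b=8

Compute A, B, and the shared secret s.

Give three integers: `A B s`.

A = 22^37 mod 47  (bits of 37 = 100101)
  bit 0 = 1: r = r^2 * 22 mod 47 = 1^2 * 22 = 1*22 = 22
  bit 1 = 0: r = r^2 mod 47 = 22^2 = 14
  bit 2 = 0: r = r^2 mod 47 = 14^2 = 8
  bit 3 = 1: r = r^2 * 22 mod 47 = 8^2 * 22 = 17*22 = 45
  bit 4 = 0: r = r^2 mod 47 = 45^2 = 4
  bit 5 = 1: r = r^2 * 22 mod 47 = 4^2 * 22 = 16*22 = 23
  -> A = 23
B = 22^8 mod 47  (bits of 8 = 1000)
  bit 0 = 1: r = r^2 * 22 mod 47 = 1^2 * 22 = 1*22 = 22
  bit 1 = 0: r = r^2 mod 47 = 22^2 = 14
  bit 2 = 0: r = r^2 mod 47 = 14^2 = 8
  bit 3 = 0: r = r^2 mod 47 = 8^2 = 17
  -> B = 17
s = B^a = 17^37 mod 47  (bits of 37 = 100101)
  bit 0 = 1: r = r^2 * 17 mod 47 = 1^2 * 17 = 1*17 = 17
  bit 1 = 0: r = r^2 mod 47 = 17^2 = 7
  bit 2 = 0: r = r^2 mod 47 = 7^2 = 2
  bit 3 = 1: r = r^2 * 17 mod 47 = 2^2 * 17 = 4*17 = 21
  bit 4 = 0: r = r^2 mod 47 = 21^2 = 18
  bit 5 = 1: r = r^2 * 17 mod 47 = 18^2 * 17 = 42*17 = 9
  -> s = B^a = 9

Answer: 23 17 9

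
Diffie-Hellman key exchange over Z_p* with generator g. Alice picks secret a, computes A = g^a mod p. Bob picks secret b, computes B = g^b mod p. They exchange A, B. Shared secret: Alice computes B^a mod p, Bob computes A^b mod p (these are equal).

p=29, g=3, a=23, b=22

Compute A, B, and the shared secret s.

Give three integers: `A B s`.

Answer: 8 22 9

Derivation:
A = 3^23 mod 29  (bits of 23 = 10111)
  bit 0 = 1: r = r^2 * 3 mod 29 = 1^2 * 3 = 1*3 = 3
  bit 1 = 0: r = r^2 mod 29 = 3^2 = 9
  bit 2 = 1: r = r^2 * 3 mod 29 = 9^2 * 3 = 23*3 = 11
  bit 3 = 1: r = r^2 * 3 mod 29 = 11^2 * 3 = 5*3 = 15
  bit 4 = 1: r = r^2 * 3 mod 29 = 15^2 * 3 = 22*3 = 8
  -> A = 8
B = 3^22 mod 29  (bits of 22 = 10110)
  bit 0 = 1: r = r^2 * 3 mod 29 = 1^2 * 3 = 1*3 = 3
  bit 1 = 0: r = r^2 mod 29 = 3^2 = 9
  bit 2 = 1: r = r^2 * 3 mod 29 = 9^2 * 3 = 23*3 = 11
  bit 3 = 1: r = r^2 * 3 mod 29 = 11^2 * 3 = 5*3 = 15
  bit 4 = 0: r = r^2 mod 29 = 15^2 = 22
  -> B = 22
s = B^a = 22^23 mod 29  (bits of 23 = 10111)
  bit 0 = 1: r = r^2 * 22 mod 29 = 1^2 * 22 = 1*22 = 22
  bit 1 = 0: r = r^2 mod 29 = 22^2 = 20
  bit 2 = 1: r = r^2 * 22 mod 29 = 20^2 * 22 = 23*22 = 13
  bit 3 = 1: r = r^2 * 22 mod 29 = 13^2 * 22 = 24*22 = 6
  bit 4 = 1: r = r^2 * 22 mod 29 = 6^2 * 22 = 7*22 = 9
  -> s = B^a = 9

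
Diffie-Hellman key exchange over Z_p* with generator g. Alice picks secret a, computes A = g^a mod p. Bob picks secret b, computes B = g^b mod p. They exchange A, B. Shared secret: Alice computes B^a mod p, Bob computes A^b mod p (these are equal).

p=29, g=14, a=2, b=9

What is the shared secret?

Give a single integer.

A = 14^2 mod 29  (bits of 2 = 10)
  bit 0 = 1: r = r^2 * 14 mod 29 = 1^2 * 14 = 1*14 = 14
  bit 1 = 0: r = r^2 mod 29 = 14^2 = 22
  -> A = 22
B = 14^9 mod 29  (bits of 9 = 1001)
  bit 0 = 1: r = r^2 * 14 mod 29 = 1^2 * 14 = 1*14 = 14
  bit 1 = 0: r = r^2 mod 29 = 14^2 = 22
  bit 2 = 0: r = r^2 mod 29 = 22^2 = 20
  bit 3 = 1: r = r^2 * 14 mod 29 = 20^2 * 14 = 23*14 = 3
  -> B = 3
s = B^a = 3^2 mod 29  (bits of 2 = 10)
  bit 0 = 1: r = r^2 * 3 mod 29 = 1^2 * 3 = 1*3 = 3
  bit 1 = 0: r = r^2 mod 29 = 3^2 = 9
  -> s = B^a = 9

Answer: 9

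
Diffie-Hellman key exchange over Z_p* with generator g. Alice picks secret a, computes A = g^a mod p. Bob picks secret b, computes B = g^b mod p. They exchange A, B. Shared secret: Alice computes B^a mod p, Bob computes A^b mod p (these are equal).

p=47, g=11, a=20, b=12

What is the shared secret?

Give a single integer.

A = 11^20 mod 47  (bits of 20 = 10100)
  bit 0 = 1: r = r^2 * 11 mod 47 = 1^2 * 11 = 1*11 = 11
  bit 1 = 0: r = r^2 mod 47 = 11^2 = 27
  bit 2 = 1: r = r^2 * 11 mod 47 = 27^2 * 11 = 24*11 = 29
  bit 3 = 0: r = r^2 mod 47 = 29^2 = 42
  bit 4 = 0: r = r^2 mod 47 = 42^2 = 25
  -> A = 25
B = 11^12 mod 47  (bits of 12 = 1100)
  bit 0 = 1: r = r^2 * 11 mod 47 = 1^2 * 11 = 1*11 = 11
  bit 1 = 1: r = r^2 * 11 mod 47 = 11^2 * 11 = 27*11 = 15
  bit 2 = 0: r = r^2 mod 47 = 15^2 = 37
  bit 3 = 0: r = r^2 mod 47 = 37^2 = 6
  -> B = 6
s = B^a = 6^20 mod 47  (bits of 20 = 10100)
  bit 0 = 1: r = r^2 * 6 mod 47 = 1^2 * 6 = 1*6 = 6
  bit 1 = 0: r = r^2 mod 47 = 6^2 = 36
  bit 2 = 1: r = r^2 * 6 mod 47 = 36^2 * 6 = 27*6 = 21
  bit 3 = 0: r = r^2 mod 47 = 21^2 = 18
  bit 4 = 0: r = r^2 mod 47 = 18^2 = 42
  -> s = B^a = 42

Answer: 42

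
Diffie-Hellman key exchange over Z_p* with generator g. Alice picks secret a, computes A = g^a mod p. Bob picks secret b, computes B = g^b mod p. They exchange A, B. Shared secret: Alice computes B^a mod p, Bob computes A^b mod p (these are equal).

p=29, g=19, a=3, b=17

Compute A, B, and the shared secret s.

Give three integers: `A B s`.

A = 19^3 mod 29  (bits of 3 = 11)
  bit 0 = 1: r = r^2 * 19 mod 29 = 1^2 * 19 = 1*19 = 19
  bit 1 = 1: r = r^2 * 19 mod 29 = 19^2 * 19 = 13*19 = 15
  -> A = 15
B = 19^17 mod 29  (bits of 17 = 10001)
  bit 0 = 1: r = r^2 * 19 mod 29 = 1^2 * 19 = 1*19 = 19
  bit 1 = 0: r = r^2 mod 29 = 19^2 = 13
  bit 2 = 0: r = r^2 mod 29 = 13^2 = 24
  bit 3 = 0: r = r^2 mod 29 = 24^2 = 25
  bit 4 = 1: r = r^2 * 19 mod 29 = 25^2 * 19 = 16*19 = 14
  -> B = 14
s = B^a = 14^3 mod 29  (bits of 3 = 11)
  bit 0 = 1: r = r^2 * 14 mod 29 = 1^2 * 14 = 1*14 = 14
  bit 1 = 1: r = r^2 * 14 mod 29 = 14^2 * 14 = 22*14 = 18
  -> s = B^a = 18

Answer: 15 14 18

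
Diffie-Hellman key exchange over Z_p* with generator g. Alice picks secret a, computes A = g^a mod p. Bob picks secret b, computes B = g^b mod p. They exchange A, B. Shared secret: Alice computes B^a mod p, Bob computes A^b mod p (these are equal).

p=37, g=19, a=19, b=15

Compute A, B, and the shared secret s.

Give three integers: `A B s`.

A = 19^19 mod 37  (bits of 19 = 10011)
  bit 0 = 1: r = r^2 * 19 mod 37 = 1^2 * 19 = 1*19 = 19
  bit 1 = 0: r = r^2 mod 37 = 19^2 = 28
  bit 2 = 0: r = r^2 mod 37 = 28^2 = 7
  bit 3 = 1: r = r^2 * 19 mod 37 = 7^2 * 19 = 12*19 = 6
  bit 4 = 1: r = r^2 * 19 mod 37 = 6^2 * 19 = 36*19 = 18
  -> A = 18
B = 19^15 mod 37  (bits of 15 = 1111)
  bit 0 = 1: r = r^2 * 19 mod 37 = 1^2 * 19 = 1*19 = 19
  bit 1 = 1: r = r^2 * 19 mod 37 = 19^2 * 19 = 28*19 = 14
  bit 2 = 1: r = r^2 * 19 mod 37 = 14^2 * 19 = 11*19 = 24
  bit 3 = 1: r = r^2 * 19 mod 37 = 24^2 * 19 = 21*19 = 29
  -> B = 29
s = B^a = 29^19 mod 37  (bits of 19 = 10011)
  bit 0 = 1: r = r^2 * 29 mod 37 = 1^2 * 29 = 1*29 = 29
  bit 1 = 0: r = r^2 mod 37 = 29^2 = 27
  bit 2 = 0: r = r^2 mod 37 = 27^2 = 26
  bit 3 = 1: r = r^2 * 29 mod 37 = 26^2 * 29 = 10*29 = 31
  bit 4 = 1: r = r^2 * 29 mod 37 = 31^2 * 29 = 36*29 = 8
  -> s = B^a = 8

Answer: 18 29 8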